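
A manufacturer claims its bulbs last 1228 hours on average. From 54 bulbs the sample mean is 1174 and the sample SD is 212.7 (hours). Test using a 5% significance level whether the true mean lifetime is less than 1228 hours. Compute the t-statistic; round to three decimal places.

-1.866

H0: μ = 1228; H1: μ < 1228 (one-sample t-test, left-tailed).
t = (x̄ − μ₀)/(s/√n) = (1174 − 1228)/(212.7/√54) = -1.866
df = n − 1 = 53
p-value = P(T ≤ -1.866) ≈ 0.034
Since p ≈ 0.034 < α = 0.05, reject H0; the data support H1.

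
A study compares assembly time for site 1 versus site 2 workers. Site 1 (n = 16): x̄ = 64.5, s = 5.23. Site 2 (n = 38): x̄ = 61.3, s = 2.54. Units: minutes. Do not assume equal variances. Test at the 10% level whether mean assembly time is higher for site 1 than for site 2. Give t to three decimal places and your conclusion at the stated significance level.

t = 2.334; reject H0

Let group 1 = site 1, group 2 = site 2. H0: μ_1 = μ_2; H1: μ_1 > μ_2 (Welch's two-sample t-test, right-tailed).
t = (x̄_1 − x̄_2)/√(s_1²/n_1 + s_2²/n_2) = (64.5 − 61.3)/√(5.23²/16 + 2.54²/38) = 2.334
Welch–Satterthwaite df ≈ 18.06
p-value = P(T ≥ 2.334) ≈ 0.0157
Since p ≈ 0.0157 < α = 0.1, reject H0; the data support H1.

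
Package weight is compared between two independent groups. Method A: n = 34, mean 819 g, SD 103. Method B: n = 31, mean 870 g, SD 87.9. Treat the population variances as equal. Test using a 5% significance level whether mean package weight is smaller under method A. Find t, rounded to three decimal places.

-2.137

Let group 1 = method A, group 2 = method B. H0: μ_1 = μ_2; H1: μ_1 < μ_2 (two-sample pooled-variance t-test, left-tailed).
s_p² = [(34−1)·103² + (31−1)·87.9²]/(34+31−2) = 9236.34
t = (819 − 870)/√[9236.34·(1/34 + 1/31)] = -2.137
df = n₁ + n₂ − 2 = 63
p-value = P(T ≤ -2.137) ≈ 0.0182
Since p ≈ 0.0182 < α = 0.05, reject H0; the data support H1.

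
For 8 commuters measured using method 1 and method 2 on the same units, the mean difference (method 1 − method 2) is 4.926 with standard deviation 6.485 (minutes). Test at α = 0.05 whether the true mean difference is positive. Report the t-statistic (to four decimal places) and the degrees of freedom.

t = 2.1485, df = 7

H0: μ_d = 0; H1: μ_d > 0 (paired t-test on the differences, right-tailed).
t = d̄/(s_d/√n) = 4.926/(6.485/√8) = 2.1485
df = n − 1 = 7
p-value = P(T ≥ 2.1485) ≈ 0.034
Since p ≈ 0.034 < α = 0.05, reject H0; the evidence is statistically significant.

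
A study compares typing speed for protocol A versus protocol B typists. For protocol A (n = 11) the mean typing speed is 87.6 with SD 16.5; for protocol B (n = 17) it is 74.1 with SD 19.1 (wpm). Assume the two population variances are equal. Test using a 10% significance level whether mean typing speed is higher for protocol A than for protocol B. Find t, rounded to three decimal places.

Let group 1 = protocol A, group 2 = protocol B. H0: μ_1 = μ_2; H1: μ_1 > μ_2 (two-sample pooled-variance t-test, right-tailed).
s_p² = [(11−1)·16.5² + (17−1)·19.1²]/(11+17−2) = 329.21
t = (87.6 − 74.1)/√[329.21·(1/11 + 1/17)] = 1.923
df = n₁ + n₂ − 2 = 26
p-value = P(T ≥ 1.923) ≈ 0.033
Since p ≈ 0.033 < α = 0.1, reject H0; the data support H1.

1.923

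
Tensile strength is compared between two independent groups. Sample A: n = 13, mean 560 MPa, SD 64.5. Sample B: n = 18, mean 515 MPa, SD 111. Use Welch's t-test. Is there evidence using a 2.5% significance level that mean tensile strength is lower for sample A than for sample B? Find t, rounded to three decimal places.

1.420

Let group 1 = sample A, group 2 = sample B. H0: μ_1 = μ_2; H1: μ_1 < μ_2 (Welch's two-sample t-test, left-tailed).
t = (x̄_1 − x̄_2)/√(s_1²/n_1 + s_2²/n_2) = (560 − 515)/√(64.5²/13 + 111²/18) = 1.420
Welch–Satterthwaite df ≈ 27.96
p-value = P(T ≤ 1.420) ≈ 0.917
Since p ≈ 0.917 > α = 0.025, fail to reject H0; the evidence is not statistically significant.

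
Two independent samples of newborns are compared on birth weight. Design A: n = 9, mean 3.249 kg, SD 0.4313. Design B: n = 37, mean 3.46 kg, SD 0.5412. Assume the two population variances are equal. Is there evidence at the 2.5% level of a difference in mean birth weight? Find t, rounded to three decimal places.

Let group 1 = design A, group 2 = design B. H0: μ_1 = μ_2; H1: μ_1 ≠ μ_2 (two-sample pooled-variance t-test, two-sided).
s_p² = [(9−1)·0.4313² + (37−1)·0.5412²]/(9+37−2) = 0.273465
t = (3.249 − 3.46)/√[0.273465·(1/9 + 1/37)] = -1.086
df = n₁ + n₂ − 2 = 44
Two-sided p-value ≈ 0.2836
Since p ≈ 0.2836 > α = 0.025, fail to reject H0; the evidence is not statistically significant.

-1.086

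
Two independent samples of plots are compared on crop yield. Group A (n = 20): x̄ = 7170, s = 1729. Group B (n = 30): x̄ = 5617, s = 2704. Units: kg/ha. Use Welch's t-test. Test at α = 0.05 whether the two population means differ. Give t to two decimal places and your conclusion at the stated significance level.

t = 2.48; reject H0

Let group 1 = group A, group 2 = group B. H0: μ_1 = μ_2; H1: μ_1 ≠ μ_2 (Welch's two-sample t-test, two-sided).
t = (x̄_1 − x̄_2)/√(s_1²/n_1 + s_2²/n_2) = (7170 − 5617)/√(1729²/20 + 2704²/30) = 2.48
Welch–Satterthwaite df ≈ 47.95
Two-sided p-value ≈ 0.0168
Since p ≈ 0.0168 < α = 0.05, reject H0; the data support H1.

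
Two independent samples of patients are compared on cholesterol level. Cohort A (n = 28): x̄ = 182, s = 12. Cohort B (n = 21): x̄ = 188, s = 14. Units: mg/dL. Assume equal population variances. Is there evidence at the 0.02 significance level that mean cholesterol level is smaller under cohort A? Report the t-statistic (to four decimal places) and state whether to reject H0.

Let group 1 = cohort A, group 2 = cohort B. H0: μ_1 = μ_2; H1: μ_1 < μ_2 (two-sample pooled-variance t-test, left-tailed).
s_p² = [(28−1)·12² + (21−1)·14²]/(28+21−2) = 166.128
t = (182 − 188)/√[166.128·(1/28 + 1/21)] = -1.6126
df = n₁ + n₂ − 2 = 47
p-value = P(T ≤ -1.6126) ≈ 0.057
Since p ≈ 0.057 > α = 0.02, fail to reject H0; the evidence is not statistically significant.

t = -1.6126; fail to reject H0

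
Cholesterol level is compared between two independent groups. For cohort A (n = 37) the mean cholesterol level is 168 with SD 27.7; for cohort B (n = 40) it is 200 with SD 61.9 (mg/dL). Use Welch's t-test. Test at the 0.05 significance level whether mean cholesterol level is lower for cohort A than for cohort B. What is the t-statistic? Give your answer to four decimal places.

Let group 1 = cohort A, group 2 = cohort B. H0: μ_1 = μ_2; H1: μ_1 < μ_2 (Welch's two-sample t-test, left-tailed).
t = (x̄_1 − x̄_2)/√(s_1²/n_1 + s_2²/n_2) = (168 − 200)/√(27.7²/37 + 61.9²/40) = -2.9644
Welch–Satterthwaite df ≈ 54.93
p-value = P(T ≤ -2.9644) ≈ 0.002
Since p ≈ 0.002 < α = 0.05, reject H0; the data support H1.

-2.9644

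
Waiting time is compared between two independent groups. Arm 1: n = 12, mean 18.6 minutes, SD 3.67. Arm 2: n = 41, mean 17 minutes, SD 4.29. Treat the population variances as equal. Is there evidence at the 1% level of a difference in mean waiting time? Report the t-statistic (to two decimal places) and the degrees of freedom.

Let group 1 = arm 1, group 2 = arm 2. H0: μ_1 = μ_2; H1: μ_1 ≠ μ_2 (two-sample pooled-variance t-test, two-sided).
s_p² = [(12−1)·3.67² + (41−1)·4.29²]/(12+41−2) = 17.3396
t = (18.6 − 17)/√[17.3396·(1/12 + 1/41)] = 1.17
df = n₁ + n₂ − 2 = 51
Two-sided p-value ≈ 0.247
Since p ≈ 0.247 > α = 0.01, fail to reject H0; the data do not provide sufficient evidence against H0.

t = 1.17, df = 51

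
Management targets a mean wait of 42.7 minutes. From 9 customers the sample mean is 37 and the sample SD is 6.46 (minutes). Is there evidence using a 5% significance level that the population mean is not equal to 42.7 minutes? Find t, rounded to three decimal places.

-2.647

H0: μ = 42.7; H1: μ ≠ 42.7 (one-sample t-test, two-sided).
t = (x̄ − μ₀)/(s/√n) = (37 − 42.7)/(6.46/√9) = -2.647
df = n − 1 = 8
Two-sided p-value ≈ 0.0294
Since p ≈ 0.0294 < α = 0.05, reject H0; the evidence is statistically significant.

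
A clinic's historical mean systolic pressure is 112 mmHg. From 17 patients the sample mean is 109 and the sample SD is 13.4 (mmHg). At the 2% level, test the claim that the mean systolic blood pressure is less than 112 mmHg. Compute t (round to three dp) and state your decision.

t = -0.923; fail to reject H0

H0: μ = 112; H1: μ < 112 (one-sample t-test, left-tailed).
t = (x̄ − μ₀)/(s/√n) = (109 − 112)/(13.4/√17) = -0.923
df = n − 1 = 16
p-value = P(T ≤ -0.923) ≈ 0.1848
Since p ≈ 0.1848 > α = 0.02, fail to reject H0; the evidence is not statistically significant.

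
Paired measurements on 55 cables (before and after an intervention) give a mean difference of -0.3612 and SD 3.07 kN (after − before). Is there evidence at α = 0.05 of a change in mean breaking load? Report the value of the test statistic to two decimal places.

-0.87

H0: μ_d = 0; H1: μ_d ≠ 0 (paired t-test on the differences, two-sided).
t = d̄/(s_d/√n) = -0.3612/(3.07/√55) = -0.87
df = n − 1 = 54
Two-sided p-value ≈ 0.387
Since p ≈ 0.387 > α = 0.05, fail to reject H0; the evidence is not statistically significant.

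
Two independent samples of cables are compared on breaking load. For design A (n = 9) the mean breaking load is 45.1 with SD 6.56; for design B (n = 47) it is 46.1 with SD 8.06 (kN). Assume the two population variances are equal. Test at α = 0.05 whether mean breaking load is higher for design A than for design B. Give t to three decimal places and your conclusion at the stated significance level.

t = -0.350; fail to reject H0

Let group 1 = design A, group 2 = design B. H0: μ_1 = μ_2; H1: μ_1 > μ_2 (two-sample pooled-variance t-test, right-tailed).
s_p² = [(9−1)·6.56² + (47−1)·8.06²]/(9+47−2) = 61.7147
t = (45.1 − 46.1)/√[61.7147·(1/9 + 1/47)] = -0.350
df = n₁ + n₂ − 2 = 54
p-value = P(T ≥ -0.350) ≈ 0.6361
Since p ≈ 0.6361 > α = 0.05, fail to reject H0; the evidence is not statistically significant.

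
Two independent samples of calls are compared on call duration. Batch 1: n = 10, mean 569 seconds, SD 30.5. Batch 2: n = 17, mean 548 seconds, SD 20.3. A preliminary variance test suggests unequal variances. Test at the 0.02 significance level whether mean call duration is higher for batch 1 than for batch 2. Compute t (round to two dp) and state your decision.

Let group 1 = batch 1, group 2 = batch 2. H0: μ_1 = μ_2; H1: μ_1 > μ_2 (Welch's two-sample t-test, right-tailed).
t = (x̄_1 − x̄_2)/√(s_1²/n_1 + s_2²/n_2) = (569 − 548)/√(30.5²/10 + 20.3²/17) = 1.94
Welch–Satterthwaite df ≈ 13.78
p-value = P(T ≥ 1.94) ≈ 0.0366
Since p ≈ 0.0366 > α = 0.02, fail to reject H0; the data do not provide sufficient evidence against H0.

t = 1.94; fail to reject H0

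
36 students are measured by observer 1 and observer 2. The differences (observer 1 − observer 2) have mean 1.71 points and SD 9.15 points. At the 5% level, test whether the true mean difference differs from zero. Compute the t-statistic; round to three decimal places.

1.121

H0: μ_d = 0; H1: μ_d ≠ 0 (paired t-test on the differences, two-sided).
t = d̄/(s_d/√n) = 1.71/(9.15/√36) = 1.121
df = n − 1 = 35
Two-sided p-value ≈ 0.2698
Since p ≈ 0.2698 > α = 0.05, fail to reject H0; the evidence is not statistically significant.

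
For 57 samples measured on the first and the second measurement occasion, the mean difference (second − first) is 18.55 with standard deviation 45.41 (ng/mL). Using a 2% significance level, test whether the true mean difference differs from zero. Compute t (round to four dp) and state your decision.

t = 3.0841; reject H0

H0: μ_d = 0; H1: μ_d ≠ 0 (paired t-test on the differences, two-sided).
t = d̄/(s_d/√n) = 18.55/(45.41/√57) = 3.0841
df = n − 1 = 56
Two-sided p-value ≈ 0.0032
Since p ≈ 0.0032 < α = 0.02, reject H0; the data support H1.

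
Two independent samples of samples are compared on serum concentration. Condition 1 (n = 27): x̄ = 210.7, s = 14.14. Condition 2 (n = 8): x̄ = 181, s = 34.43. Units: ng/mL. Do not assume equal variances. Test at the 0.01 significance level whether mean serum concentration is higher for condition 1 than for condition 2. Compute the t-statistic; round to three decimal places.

Let group 1 = condition 1, group 2 = condition 2. H0: μ_1 = μ_2; H1: μ_1 > μ_2 (Welch's two-sample t-test, right-tailed).
t = (x̄_1 − x̄_2)/√(s_1²/n_1 + s_2²/n_2) = (210.7 − 181)/√(14.14²/27 + 34.43²/8) = 2.381
Welch–Satterthwaite df ≈ 7.71
p-value = P(T ≥ 2.381) ≈ 0.0228
Since p ≈ 0.0228 > α = 0.01, fail to reject H0; the evidence is not statistically significant.

2.381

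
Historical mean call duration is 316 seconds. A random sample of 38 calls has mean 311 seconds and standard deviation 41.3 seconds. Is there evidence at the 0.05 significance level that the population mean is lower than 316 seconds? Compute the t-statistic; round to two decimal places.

H0: μ = 316; H1: μ < 316 (one-sample t-test, left-tailed).
t = (x̄ − μ₀)/(s/√n) = (311 − 316)/(41.3/√38) = -0.75
df = n − 1 = 37
p-value = P(T ≤ -0.75) ≈ 0.2301
Since p ≈ 0.2301 > α = 0.05, fail to reject H0; the evidence is not statistically significant.

-0.75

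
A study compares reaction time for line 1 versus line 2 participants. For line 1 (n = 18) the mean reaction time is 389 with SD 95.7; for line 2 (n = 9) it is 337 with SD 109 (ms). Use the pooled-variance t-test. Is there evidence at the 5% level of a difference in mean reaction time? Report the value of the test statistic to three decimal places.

1.272

Let group 1 = line 1, group 2 = line 2. H0: μ_1 = μ_2; H1: μ_1 ≠ μ_2 (two-sample pooled-variance t-test, two-sided).
s_p² = [(18−1)·95.7² + (9−1)·109²]/(18+9−2) = 10029.7
t = (389 − 337)/√[10029.7·(1/18 + 1/9)] = 1.272
df = n₁ + n₂ − 2 = 25
Two-sided p-value ≈ 0.215
Since p ≈ 0.215 > α = 0.05, fail to reject H0; the data do not provide sufficient evidence against H0.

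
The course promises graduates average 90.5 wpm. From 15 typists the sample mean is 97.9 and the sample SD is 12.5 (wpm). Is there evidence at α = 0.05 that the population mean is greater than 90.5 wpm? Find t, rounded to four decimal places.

2.2928

H0: μ = 90.5; H1: μ > 90.5 (one-sample t-test, right-tailed).
t = (x̄ − μ₀)/(s/√n) = (97.9 − 90.5)/(12.5/√15) = 2.2928
df = n − 1 = 14
p-value = P(T ≥ 2.2928) ≈ 0.019
Since p ≈ 0.019 < α = 0.05, reject H0; the evidence is statistically significant.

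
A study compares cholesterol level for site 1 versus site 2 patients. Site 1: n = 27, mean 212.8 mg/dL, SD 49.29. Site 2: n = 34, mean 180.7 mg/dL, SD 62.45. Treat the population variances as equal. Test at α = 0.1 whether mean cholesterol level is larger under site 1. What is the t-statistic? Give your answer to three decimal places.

2.184

Let group 1 = site 1, group 2 = site 2. H0: μ_1 = μ_2; H1: μ_1 > μ_2 (two-sample pooled-variance t-test, right-tailed).
s_p² = [(27−1)·49.29² + (34−1)·62.45²]/(27+34−2) = 3251.99
t = (212.8 − 180.7)/√[3251.99·(1/27 + 1/34)] = 2.184
df = n₁ + n₂ − 2 = 59
p-value = P(T ≥ 2.184) ≈ 0.016
Since p ≈ 0.016 < α = 0.1, reject H0; the evidence is statistically significant.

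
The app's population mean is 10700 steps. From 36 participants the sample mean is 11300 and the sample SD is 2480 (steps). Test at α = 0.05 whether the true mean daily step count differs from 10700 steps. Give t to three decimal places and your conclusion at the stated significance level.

H0: μ = 10700; H1: μ ≠ 10700 (one-sample t-test, two-sided).
t = (x̄ − μ₀)/(s/√n) = (11300 − 10700)/(2480/√36) = 1.452
df = n − 1 = 35
Two-sided p-value ≈ 0.1555
Since p ≈ 0.1555 > α = 0.05, fail to reject H0; the evidence is not statistically significant.

t = 1.452; fail to reject H0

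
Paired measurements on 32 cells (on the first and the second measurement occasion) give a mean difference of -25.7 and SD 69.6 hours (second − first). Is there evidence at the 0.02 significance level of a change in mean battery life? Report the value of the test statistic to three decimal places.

-2.089

H0: μ_d = 0; H1: μ_d ≠ 0 (paired t-test on the differences, two-sided).
t = d̄/(s_d/√n) = -25.7/(69.6/√32) = -2.089
df = n − 1 = 31
Two-sided p-value ≈ 0.045
Since p ≈ 0.045 > α = 0.02, fail to reject H0; the data do not provide sufficient evidence against H0.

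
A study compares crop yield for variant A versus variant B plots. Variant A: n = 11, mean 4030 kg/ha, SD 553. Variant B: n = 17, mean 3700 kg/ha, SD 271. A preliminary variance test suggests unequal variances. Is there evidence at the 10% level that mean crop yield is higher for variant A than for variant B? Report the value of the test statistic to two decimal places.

Let group 1 = variant A, group 2 = variant B. H0: μ_1 = μ_2; H1: μ_1 > μ_2 (Welch's two-sample t-test, right-tailed).
t = (x̄_1 − x̄_2)/√(s_1²/n_1 + s_2²/n_2) = (4030 − 3700)/√(553²/11 + 271²/17) = 1.84
Welch–Satterthwaite df ≈ 13.15
p-value = P(T ≥ 1.84) ≈ 0.044
Since p ≈ 0.044 < α = 0.1, reject H0; the data support H1.

1.84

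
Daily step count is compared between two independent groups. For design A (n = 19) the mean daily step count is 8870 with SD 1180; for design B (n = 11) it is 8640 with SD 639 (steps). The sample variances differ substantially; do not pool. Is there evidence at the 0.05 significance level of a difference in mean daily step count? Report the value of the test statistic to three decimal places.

0.692

Let group 1 = design A, group 2 = design B. H0: μ_1 = μ_2; H1: μ_1 ≠ μ_2 (Welch's two-sample t-test, two-sided).
t = (x̄_1 − x̄_2)/√(s_1²/n_1 + s_2²/n_2) = (8870 − 8640)/√(1180²/19 + 639²/11) = 0.692
Welch–Satterthwaite df ≈ 27.95
Two-sided p-value ≈ 0.495
Since p ≈ 0.495 > α = 0.05, fail to reject H0; the data do not provide sufficient evidence against H0.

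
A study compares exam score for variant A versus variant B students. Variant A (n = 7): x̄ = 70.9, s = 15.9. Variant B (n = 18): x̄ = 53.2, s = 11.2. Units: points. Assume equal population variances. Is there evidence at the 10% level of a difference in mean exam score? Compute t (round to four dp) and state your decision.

Let group 1 = variant A, group 2 = variant B. H0: μ_1 = μ_2; H1: μ_1 ≠ μ_2 (two-sample pooled-variance t-test, two-sided).
s_p² = [(7−1)·15.9² + (18−1)·11.2²]/(7+18−2) = 158.667
t = (70.9 − 53.2)/√[158.667·(1/7 + 1/18)] = 3.1546
df = n₁ + n₂ − 2 = 23
Two-sided p-value ≈ 0.0044
Since p ≈ 0.0044 < α = 0.1, reject H0; the evidence is statistically significant.

t = 3.1546; reject H0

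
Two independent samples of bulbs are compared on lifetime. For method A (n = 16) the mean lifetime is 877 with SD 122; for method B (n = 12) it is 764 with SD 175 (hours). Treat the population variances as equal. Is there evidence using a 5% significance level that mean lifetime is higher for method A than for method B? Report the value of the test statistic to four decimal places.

Let group 1 = method A, group 2 = method B. H0: μ_1 = μ_2; H1: μ_1 > μ_2 (two-sample pooled-variance t-test, right-tailed).
s_p² = [(16−1)·122² + (12−1)·175²]/(16+12−2) = 21543.7
t = (877 − 764)/√[21543.7·(1/16 + 1/12)] = 2.0160
df = n₁ + n₂ − 2 = 26
p-value = P(T ≥ 2.0160) ≈ 0.027
Since p ≈ 0.027 < α = 0.05, reject H0; the evidence is statistically significant.

2.0160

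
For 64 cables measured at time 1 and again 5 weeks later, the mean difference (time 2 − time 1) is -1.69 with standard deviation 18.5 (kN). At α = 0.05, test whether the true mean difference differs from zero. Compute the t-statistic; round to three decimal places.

-0.731

H0: μ_d = 0; H1: μ_d ≠ 0 (paired t-test on the differences, two-sided).
t = d̄/(s_d/√n) = -1.69/(18.5/√64) = -0.731
df = n − 1 = 63
Two-sided p-value ≈ 0.4676
Since p ≈ 0.4676 > α = 0.05, fail to reject H0; the data do not provide sufficient evidence against H0.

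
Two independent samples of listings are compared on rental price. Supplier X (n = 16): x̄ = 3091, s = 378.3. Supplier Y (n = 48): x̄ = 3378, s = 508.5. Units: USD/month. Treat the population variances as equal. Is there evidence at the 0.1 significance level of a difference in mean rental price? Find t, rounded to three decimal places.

-2.070

Let group 1 = supplier X, group 2 = supplier Y. H0: μ_1 = μ_2; H1: μ_1 ≠ μ_2 (two-sample pooled-variance t-test, two-sided).
s_p² = [(16−1)·378.3² + (48−1)·508.5²]/(16+48−2) = 230638
t = (3091 − 3378)/√[230638·(1/16 + 1/48)] = -2.070
df = n₁ + n₂ − 2 = 62
Two-sided p-value ≈ 0.043
Since p ≈ 0.043 < α = 0.1, reject H0; the evidence is statistically significant.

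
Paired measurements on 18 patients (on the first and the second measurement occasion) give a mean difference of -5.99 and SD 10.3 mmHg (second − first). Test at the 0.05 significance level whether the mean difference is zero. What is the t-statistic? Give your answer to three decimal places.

H0: μ_d = 0; H1: μ_d ≠ 0 (paired t-test on the differences, two-sided).
t = d̄/(s_d/√n) = -5.99/(10.3/√18) = -2.467
df = n − 1 = 17
Two-sided p-value ≈ 0.025
Since p ≈ 0.025 < α = 0.05, reject H0; the data support H1.

-2.467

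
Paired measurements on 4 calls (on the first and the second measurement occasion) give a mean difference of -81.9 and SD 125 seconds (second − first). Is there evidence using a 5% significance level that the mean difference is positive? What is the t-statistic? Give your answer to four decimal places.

H0: μ_d = 0; H1: μ_d > 0 (paired t-test on the differences, right-tailed).
t = d̄/(s_d/√n) = -81.9/(125/√4) = -1.3104
df = n − 1 = 3
p-value = P(T ≥ -1.3104) ≈ 0.8593
Since p ≈ 0.8593 > α = 0.05, fail to reject H0; the evidence is not statistically significant.

-1.3104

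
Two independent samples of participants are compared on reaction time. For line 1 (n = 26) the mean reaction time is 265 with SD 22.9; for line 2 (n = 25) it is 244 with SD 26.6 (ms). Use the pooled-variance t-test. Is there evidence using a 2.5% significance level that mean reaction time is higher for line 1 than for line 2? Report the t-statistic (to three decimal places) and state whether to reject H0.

Let group 1 = line 1, group 2 = line 2. H0: μ_1 = μ_2; H1: μ_1 > μ_2 (two-sample pooled-variance t-test, right-tailed).
s_p² = [(26−1)·22.9² + (25−1)·26.6²]/(26+25−2) = 614.116
t = (265 − 244)/√[614.116·(1/26 + 1/25)] = 3.025
df = n₁ + n₂ − 2 = 49
p-value = P(T ≥ 3.025) ≈ 0.002
Since p ≈ 0.002 < α = 0.025, reject H0; the data support H1.

t = 3.025; reject H0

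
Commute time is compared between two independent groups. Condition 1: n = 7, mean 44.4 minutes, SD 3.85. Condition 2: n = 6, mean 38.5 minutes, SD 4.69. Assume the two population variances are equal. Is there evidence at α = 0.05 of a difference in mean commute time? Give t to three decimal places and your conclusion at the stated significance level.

t = 2.494; reject H0

Let group 1 = condition 1, group 2 = condition 2. H0: μ_1 = μ_2; H1: μ_1 ≠ μ_2 (two-sample pooled-variance t-test, two-sided).
s_p² = [(7−1)·3.85² + (6−1)·4.69²]/(7+6−2) = 18.0832
t = (44.4 − 38.5)/√[18.0832·(1/7 + 1/6)] = 2.494
df = n₁ + n₂ − 2 = 11
Two-sided p-value ≈ 0.030
Since p ≈ 0.030 < α = 0.05, reject H0; the evidence is statistically significant.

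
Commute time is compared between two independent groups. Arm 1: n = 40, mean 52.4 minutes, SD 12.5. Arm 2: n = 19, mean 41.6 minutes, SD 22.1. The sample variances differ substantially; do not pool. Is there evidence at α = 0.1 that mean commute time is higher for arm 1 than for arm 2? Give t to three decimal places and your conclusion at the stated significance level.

Let group 1 = arm 1, group 2 = arm 2. H0: μ_1 = μ_2; H1: μ_1 > μ_2 (Welch's two-sample t-test, right-tailed).
t = (x̄_1 − x̄_2)/√(s_1²/n_1 + s_2²/n_2) = (52.4 − 41.6)/√(12.5²/40 + 22.1²/19) = 1.985
Welch–Satterthwaite df ≈ 23.63
p-value = P(T ≥ 1.985) ≈ 0.029
Since p ≈ 0.029 < α = 0.1, reject H0; the data support H1.

t = 1.985; reject H0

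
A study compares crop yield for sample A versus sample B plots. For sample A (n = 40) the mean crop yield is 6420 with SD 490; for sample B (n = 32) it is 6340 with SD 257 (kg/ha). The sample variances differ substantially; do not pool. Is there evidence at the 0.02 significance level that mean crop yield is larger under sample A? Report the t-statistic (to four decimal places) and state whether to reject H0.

t = 0.8907; fail to reject H0

Let group 1 = sample A, group 2 = sample B. H0: μ_1 = μ_2; H1: μ_1 > μ_2 (Welch's two-sample t-test, right-tailed).
t = (x̄_1 − x̄_2)/√(s_1²/n_1 + s_2²/n_2) = (6420 − 6340)/√(490²/40 + 257²/32) = 0.8907
Welch–Satterthwaite df ≈ 61.31
p-value = P(T ≥ 0.8907) ≈ 0.1883
Since p ≈ 0.1883 > α = 0.02, fail to reject H0; the evidence is not statistically significant.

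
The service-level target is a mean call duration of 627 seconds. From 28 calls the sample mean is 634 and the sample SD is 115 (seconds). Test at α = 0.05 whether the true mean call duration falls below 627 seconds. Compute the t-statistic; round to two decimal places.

0.32

H0: μ = 627; H1: μ < 627 (one-sample t-test, left-tailed).
t = (x̄ − μ₀)/(s/√n) = (634 − 627)/(115/√28) = 0.32
df = n − 1 = 27
p-value = P(T ≤ 0.32) ≈ 0.6251
Since p ≈ 0.6251 > α = 0.05, fail to reject H0; the evidence is not statistically significant.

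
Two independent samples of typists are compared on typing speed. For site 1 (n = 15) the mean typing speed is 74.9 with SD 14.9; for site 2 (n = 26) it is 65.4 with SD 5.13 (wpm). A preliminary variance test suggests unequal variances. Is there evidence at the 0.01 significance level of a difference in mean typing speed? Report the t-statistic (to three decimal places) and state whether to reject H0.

Let group 1 = site 1, group 2 = site 2. H0: μ_1 = μ_2; H1: μ_1 ≠ μ_2 (Welch's two-sample t-test, two-sided).
t = (x̄_1 − x̄_2)/√(s_1²/n_1 + s_2²/n_2) = (74.9 − 65.4)/√(14.9²/15 + 5.13²/26) = 2.389
Welch–Satterthwaite df ≈ 15.94
Two-sided p-value ≈ 0.0296
Since p ≈ 0.0296 > α = 0.01, fail to reject H0; the evidence is not statistically significant.

t = 2.389; fail to reject H0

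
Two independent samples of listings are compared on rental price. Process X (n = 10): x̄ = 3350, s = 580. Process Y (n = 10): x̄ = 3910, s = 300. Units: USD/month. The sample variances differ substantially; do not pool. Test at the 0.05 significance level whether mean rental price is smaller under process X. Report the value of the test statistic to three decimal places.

-2.712

Let group 1 = process X, group 2 = process Y. H0: μ_1 = μ_2; H1: μ_1 < μ_2 (Welch's two-sample t-test, left-tailed).
t = (x̄_1 − x̄_2)/√(s_1²/n_1 + s_2²/n_2) = (3350 − 3910)/√(580²/10 + 300²/10) = -2.712
Welch–Satterthwaite df ≈ 13.49
p-value = P(T ≤ -2.712) ≈ 0.009
Since p ≈ 0.009 < α = 0.05, reject H0; the data support H1.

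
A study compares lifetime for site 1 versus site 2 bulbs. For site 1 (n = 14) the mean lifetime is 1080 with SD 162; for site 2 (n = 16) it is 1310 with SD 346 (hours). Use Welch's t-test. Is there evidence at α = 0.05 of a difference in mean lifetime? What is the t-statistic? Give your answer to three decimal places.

-2.378

Let group 1 = site 1, group 2 = site 2. H0: μ_1 = μ_2; H1: μ_1 ≠ μ_2 (Welch's two-sample t-test, two-sided).
t = (x̄_1 − x̄_2)/√(s_1²/n_1 + s_2²/n_2) = (1080 − 1310)/√(162²/14 + 346²/16) = -2.378
Welch–Satterthwaite df ≈ 21.87
Two-sided p-value ≈ 0.027
Since p ≈ 0.027 < α = 0.05, reject H0; the data support H1.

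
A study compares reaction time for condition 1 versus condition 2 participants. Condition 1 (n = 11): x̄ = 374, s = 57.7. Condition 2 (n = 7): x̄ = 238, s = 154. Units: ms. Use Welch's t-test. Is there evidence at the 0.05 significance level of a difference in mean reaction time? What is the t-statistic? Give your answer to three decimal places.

Let group 1 = condition 1, group 2 = condition 2. H0: μ_1 = μ_2; H1: μ_1 ≠ μ_2 (Welch's two-sample t-test, two-sided).
t = (x̄_1 − x̄_2)/√(s_1²/n_1 + s_2²/n_2) = (374 − 238)/√(57.7²/11 + 154²/7) = 2.239
Welch–Satterthwaite df ≈ 7.09
Two-sided p-value ≈ 0.060
Since p ≈ 0.060 > α = 0.05, fail to reject H0; the data do not provide sufficient evidence against H0.

2.239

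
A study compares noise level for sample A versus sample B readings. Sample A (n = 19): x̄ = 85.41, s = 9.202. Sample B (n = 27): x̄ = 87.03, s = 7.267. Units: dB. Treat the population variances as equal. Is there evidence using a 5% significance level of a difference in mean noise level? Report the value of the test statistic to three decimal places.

Let group 1 = sample A, group 2 = sample B. H0: μ_1 = μ_2; H1: μ_1 ≠ μ_2 (two-sample pooled-variance t-test, two-sided).
s_p² = [(19−1)·9.202² + (27−1)·7.267²]/(19+27−2) = 65.846
t = (85.41 − 87.03)/√[65.846·(1/19 + 1/27)] = -0.667
df = n₁ + n₂ − 2 = 44
Two-sided p-value ≈ 0.508
Since p ≈ 0.508 > α = 0.05, fail to reject H0; the evidence is not statistically significant.

-0.667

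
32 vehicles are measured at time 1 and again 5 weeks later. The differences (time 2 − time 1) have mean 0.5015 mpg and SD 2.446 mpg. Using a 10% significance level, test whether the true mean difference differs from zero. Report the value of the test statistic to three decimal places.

H0: μ_d = 0; H1: μ_d ≠ 0 (paired t-test on the differences, two-sided).
t = d̄/(s_d/√n) = 0.5015/(2.446/√32) = 1.160
df = n − 1 = 31
Two-sided p-value ≈ 0.255
Since p ≈ 0.255 > α = 0.1, fail to reject H0; the data do not provide sufficient evidence against H0.

1.160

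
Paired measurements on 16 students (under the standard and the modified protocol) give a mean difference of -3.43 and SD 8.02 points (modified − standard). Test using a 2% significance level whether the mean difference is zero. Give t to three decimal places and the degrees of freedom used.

t = -1.711, df = 15

H0: μ_d = 0; H1: μ_d ≠ 0 (paired t-test on the differences, two-sided).
t = d̄/(s_d/√n) = -3.43/(8.02/√16) = -1.711
df = n − 1 = 15
Two-sided p-value ≈ 0.1077
Since p ≈ 0.1077 > α = 0.02, fail to reject H0; the evidence is not statistically significant.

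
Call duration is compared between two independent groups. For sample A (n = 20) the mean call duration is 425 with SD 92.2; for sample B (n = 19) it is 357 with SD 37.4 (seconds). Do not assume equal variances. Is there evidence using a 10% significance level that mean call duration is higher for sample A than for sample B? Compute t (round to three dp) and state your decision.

t = 3.045; reject H0

Let group 1 = sample A, group 2 = sample B. H0: μ_1 = μ_2; H1: μ_1 > μ_2 (Welch's two-sample t-test, right-tailed).
t = (x̄_1 − x̄_2)/√(s_1²/n_1 + s_2²/n_2) = (425 − 357)/√(92.2²/20 + 37.4²/19) = 3.045
Welch–Satterthwaite df ≈ 25.35
p-value = P(T ≥ 3.045) ≈ 0.0027
Since p ≈ 0.0027 < α = 0.1, reject H0; the evidence is statistically significant.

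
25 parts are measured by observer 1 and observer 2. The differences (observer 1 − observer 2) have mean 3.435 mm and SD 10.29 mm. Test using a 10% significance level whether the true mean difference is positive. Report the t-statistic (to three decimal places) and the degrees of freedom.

t = 1.669, df = 24

H0: μ_d = 0; H1: μ_d > 0 (paired t-test on the differences, right-tailed).
t = d̄/(s_d/√n) = 3.435/(10.29/√25) = 1.669
df = n − 1 = 24
p-value = P(T ≥ 1.669) ≈ 0.0540
Since p ≈ 0.0540 < α = 0.1, reject H0; the evidence is statistically significant.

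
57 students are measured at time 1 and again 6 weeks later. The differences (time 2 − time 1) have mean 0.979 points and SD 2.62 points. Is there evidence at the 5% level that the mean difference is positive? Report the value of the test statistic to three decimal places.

H0: μ_d = 0; H1: μ_d > 0 (paired t-test on the differences, right-tailed).
t = d̄/(s_d/√n) = 0.979/(2.62/√57) = 2.821
df = n − 1 = 56
p-value = P(T ≥ 2.821) ≈ 0.0033
Since p ≈ 0.0033 < α = 0.05, reject H0; the evidence is statistically significant.

2.821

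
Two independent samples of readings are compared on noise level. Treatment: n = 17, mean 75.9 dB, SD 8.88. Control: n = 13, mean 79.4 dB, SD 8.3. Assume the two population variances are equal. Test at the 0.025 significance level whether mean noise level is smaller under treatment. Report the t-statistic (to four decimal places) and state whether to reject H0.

Let group 1 = treatment, group 2 = control. H0: μ_1 = μ_2; H1: μ_1 < μ_2 (two-sample pooled-variance t-test, left-tailed).
s_p² = [(17−1)·8.88² + (13−1)·8.3²]/(17+13−2) = 74.5839
t = (75.9 − 79.4)/√[74.5839·(1/17 + 1/13)] = -1.1000
df = n₁ + n₂ − 2 = 28
p-value = P(T ≤ -1.1000) ≈ 0.140
Since p ≈ 0.140 > α = 0.025, fail to reject H0; the data do not provide sufficient evidence against H0.

t = -1.1000; fail to reject H0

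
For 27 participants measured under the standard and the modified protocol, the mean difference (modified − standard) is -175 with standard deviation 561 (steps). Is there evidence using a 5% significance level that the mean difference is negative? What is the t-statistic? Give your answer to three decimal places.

-1.621

H0: μ_d = 0; H1: μ_d < 0 (paired t-test on the differences, left-tailed).
t = d̄/(s_d/√n) = -175/(561/√27) = -1.621
df = n − 1 = 26
p-value = P(T ≤ -1.621) ≈ 0.0586
Since p ≈ 0.0586 > α = 0.05, fail to reject H0; the evidence is not statistically significant.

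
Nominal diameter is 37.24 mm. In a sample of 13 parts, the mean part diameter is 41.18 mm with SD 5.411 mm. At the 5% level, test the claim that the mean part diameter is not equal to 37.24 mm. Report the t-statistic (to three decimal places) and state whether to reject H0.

H0: μ = 37.24; H1: μ ≠ 37.24 (one-sample t-test, two-sided).
t = (x̄ − μ₀)/(s/√n) = (41.18 − 37.24)/(5.411/√13) = 2.625
df = n − 1 = 12
Two-sided p-value ≈ 0.0222
Since p ≈ 0.0222 < α = 0.05, reject H0; the data support H1.

t = 2.625; reject H0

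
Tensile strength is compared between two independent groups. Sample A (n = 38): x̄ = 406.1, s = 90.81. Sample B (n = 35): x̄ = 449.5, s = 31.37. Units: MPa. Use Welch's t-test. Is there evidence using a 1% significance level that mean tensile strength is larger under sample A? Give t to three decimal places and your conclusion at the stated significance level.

t = -2.772; fail to reject H0

Let group 1 = sample A, group 2 = sample B. H0: μ_1 = μ_2; H1: μ_1 > μ_2 (Welch's two-sample t-test, right-tailed).
t = (x̄_1 − x̄_2)/√(s_1²/n_1 + s_2²/n_2) = (406.1 − 449.5)/√(90.81²/38 + 31.37²/35) = -2.772
Welch–Satterthwaite df ≈ 46.36
p-value = P(T ≥ -2.772) ≈ 0.996
Since p ≈ 0.996 > α = 0.01, fail to reject H0; the evidence is not statistically significant.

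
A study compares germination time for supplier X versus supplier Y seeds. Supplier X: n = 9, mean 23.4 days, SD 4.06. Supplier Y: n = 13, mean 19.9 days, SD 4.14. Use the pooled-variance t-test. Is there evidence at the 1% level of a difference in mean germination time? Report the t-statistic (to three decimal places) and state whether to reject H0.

t = 1.965; fail to reject H0

Let group 1 = supplier X, group 2 = supplier Y. H0: μ_1 = μ_2; H1: μ_1 ≠ μ_2 (two-sample pooled-variance t-test, two-sided).
s_p² = [(9−1)·4.06² + (13−1)·4.14²]/(9+13−2) = 16.8772
t = (23.4 − 19.9)/√[16.8772·(1/9 + 1/13)] = 1.965
df = n₁ + n₂ − 2 = 20
Two-sided p-value ≈ 0.0635
Since p ≈ 0.0635 > α = 0.01, fail to reject H0; the data do not provide sufficient evidence against H0.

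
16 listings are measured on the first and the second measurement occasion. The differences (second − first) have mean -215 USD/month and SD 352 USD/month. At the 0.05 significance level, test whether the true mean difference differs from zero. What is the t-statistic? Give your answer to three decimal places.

-2.443

H0: μ_d = 0; H1: μ_d ≠ 0 (paired t-test on the differences, two-sided).
t = d̄/(s_d/√n) = -215/(352/√16) = -2.443
df = n − 1 = 15
Two-sided p-value ≈ 0.027
Since p ≈ 0.027 < α = 0.05, reject H0; the data support H1.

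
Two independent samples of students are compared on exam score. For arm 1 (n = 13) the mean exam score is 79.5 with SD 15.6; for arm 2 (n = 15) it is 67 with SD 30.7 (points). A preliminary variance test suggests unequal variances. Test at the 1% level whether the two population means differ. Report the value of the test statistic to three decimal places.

Let group 1 = arm 1, group 2 = arm 2. H0: μ_1 = μ_2; H1: μ_1 ≠ μ_2 (Welch's two-sample t-test, two-sided).
t = (x̄_1 − x̄_2)/√(s_1²/n_1 + s_2²/n_2) = (79.5 − 67)/√(15.6²/13 + 30.7²/15) = 1.384
Welch–Satterthwaite df ≈ 21.37
Two-sided p-value ≈ 0.181
Since p ≈ 0.181 > α = 0.01, fail to reject H0; the data do not provide sufficient evidence against H0.

1.384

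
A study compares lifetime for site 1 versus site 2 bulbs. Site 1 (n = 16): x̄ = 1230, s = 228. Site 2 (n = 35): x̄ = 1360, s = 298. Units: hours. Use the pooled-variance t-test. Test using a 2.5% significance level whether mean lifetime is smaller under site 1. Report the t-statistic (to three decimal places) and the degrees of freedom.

t = -1.547, df = 49

Let group 1 = site 1, group 2 = site 2. H0: μ_1 = μ_2; H1: μ_1 < μ_2 (two-sample pooled-variance t-test, left-tailed).
s_p² = [(16−1)·228² + (35−1)·298²]/(16+35−2) = 77532.6
t = (1230 − 1360)/√[77532.6·(1/16 + 1/35)] = -1.547
df = n₁ + n₂ − 2 = 49
p-value = P(T ≤ -1.547) ≈ 0.064
Since p ≈ 0.064 > α = 0.025, fail to reject H0; the evidence is not statistically significant.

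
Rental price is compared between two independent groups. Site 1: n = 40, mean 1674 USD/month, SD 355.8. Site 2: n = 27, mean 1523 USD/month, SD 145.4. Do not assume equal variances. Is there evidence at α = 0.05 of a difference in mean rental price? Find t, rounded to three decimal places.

2.403

Let group 1 = site 1, group 2 = site 2. H0: μ_1 = μ_2; H1: μ_1 ≠ μ_2 (Welch's two-sample t-test, two-sided).
t = (x̄_1 − x̄_2)/√(s_1²/n_1 + s_2²/n_2) = (1674 − 1523)/√(355.8²/40 + 145.4²/27) = 2.403
Welch–Satterthwaite df ≈ 55.58
Two-sided p-value ≈ 0.020
Since p ≈ 0.020 < α = 0.05, reject H0; the evidence is statistically significant.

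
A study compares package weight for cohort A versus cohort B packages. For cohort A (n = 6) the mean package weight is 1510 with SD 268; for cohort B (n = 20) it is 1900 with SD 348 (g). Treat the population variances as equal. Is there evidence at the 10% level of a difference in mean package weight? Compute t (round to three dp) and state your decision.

t = -2.517; reject H0

Let group 1 = cohort A, group 2 = cohort B. H0: μ_1 = μ_2; H1: μ_1 ≠ μ_2 (two-sample pooled-variance t-test, two-sided).
s_p² = [(6−1)·268² + (20−1)·348²]/(6+20−2) = 110837
t = (1510 − 1900)/√[110837·(1/6 + 1/20)] = -2.517
df = n₁ + n₂ − 2 = 24
Two-sided p-value ≈ 0.0189
Since p ≈ 0.0189 < α = 0.1, reject H0; the evidence is statistically significant.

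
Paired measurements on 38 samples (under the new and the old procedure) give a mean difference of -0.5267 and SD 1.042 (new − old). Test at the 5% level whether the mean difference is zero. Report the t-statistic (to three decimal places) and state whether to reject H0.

H0: μ_d = 0; H1: μ_d ≠ 0 (paired t-test on the differences, two-sided).
t = d̄/(s_d/√n) = -0.5267/(1.042/√38) = -3.116
df = n − 1 = 37
Two-sided p-value ≈ 0.004
Since p ≈ 0.004 < α = 0.05, reject H0; the data support H1.

t = -3.116; reject H0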